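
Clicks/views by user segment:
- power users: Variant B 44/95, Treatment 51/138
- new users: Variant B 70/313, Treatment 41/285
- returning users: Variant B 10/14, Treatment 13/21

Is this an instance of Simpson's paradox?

Power users: Variant B 44/95 = 46.3%, Treatment 51/138 = 37.0% → Variant B
New users: Variant B 70/313 = 22.4%, Treatment 41/285 = 14.4% → Variant B
Returning users: Variant B 10/14 = 71.4%, Treatment 13/21 = 61.9% → Variant B
Overall: Variant B 124/422 = 29.4%, Treatment 105/444 = 23.6% → Variant B
Variant B wins overall and in every user group — no reversal.

No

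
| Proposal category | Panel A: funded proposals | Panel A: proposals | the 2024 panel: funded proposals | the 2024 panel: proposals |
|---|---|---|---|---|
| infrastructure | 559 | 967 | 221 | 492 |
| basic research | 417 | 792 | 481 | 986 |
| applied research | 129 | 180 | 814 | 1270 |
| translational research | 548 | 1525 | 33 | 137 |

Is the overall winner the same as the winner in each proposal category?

No

Infrastructure: Panel A 559/967 = 57.8%, the 2024 panel 221/492 = 44.9% → Panel A
Basic research: Panel A 417/792 = 52.7%, the 2024 panel 481/986 = 48.8% → Panel A
Applied research: Panel A 129/180 = 71.7%, the 2024 panel 814/1270 = 64.1% → Panel A
Translational research: Panel A 548/1525 = 35.9%, the 2024 panel 33/137 = 24.1% → Panel A
Overall: Panel A 1653/3464 = 47.7%, the 2024 panel 1549/2885 = 53.7% → the 2024 panel
Panel A wins each proposal group but the 2024 panel wins overall — the comparison reverses. Panel A's proposals skew toward translational research, which has a lower base rate.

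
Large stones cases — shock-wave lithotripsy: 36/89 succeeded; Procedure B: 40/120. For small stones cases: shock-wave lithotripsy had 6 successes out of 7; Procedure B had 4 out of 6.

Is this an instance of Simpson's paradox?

No

Large stones: shock-wave lithotripsy 36/89 = 40.4%, Procedure B 40/120 = 33.3% → shock-wave lithotripsy
Small stones: shock-wave lithotripsy 6/7 = 85.7%, Procedure B 4/6 = 66.7% → shock-wave lithotripsy
Overall: shock-wave lithotripsy 42/96 = 43.8%, Procedure B 44/126 = 34.9% → shock-wave lithotripsy
Shock-wave lithotripsy wins overall and in every stone group — no reversal.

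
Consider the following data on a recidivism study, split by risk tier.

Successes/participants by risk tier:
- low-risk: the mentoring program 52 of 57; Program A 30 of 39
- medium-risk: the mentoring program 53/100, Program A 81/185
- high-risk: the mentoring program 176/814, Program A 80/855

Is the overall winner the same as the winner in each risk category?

Yes

Low-risk: the mentoring program 52/57 = 91.2%, Program A 30/39 = 76.9% → the mentoring program
Medium-risk: the mentoring program 53/100 = 53.0%, Program A 81/185 = 43.8% → the mentoring program
High-risk: the mentoring program 176/814 = 21.6%, Program A 80/855 = 9.4% → the mentoring program
Overall: the mentoring program 281/971 = 28.9%, Program A 191/1079 = 17.7% → the mentoring program
The mentoring program wins overall and in every risk group — no reversal.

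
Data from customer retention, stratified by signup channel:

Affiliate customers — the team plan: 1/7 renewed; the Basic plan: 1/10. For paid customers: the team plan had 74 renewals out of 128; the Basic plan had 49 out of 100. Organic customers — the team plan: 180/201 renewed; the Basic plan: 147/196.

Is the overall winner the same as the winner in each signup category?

Affiliate: the team plan 1/7 = 14.3%, the Basic plan 1/10 = 10.0% → the team plan
Paid: the team plan 74/128 = 57.8%, the Basic plan 49/100 = 49.0% → the team plan
Organic: the team plan 180/201 = 89.6%, the Basic plan 147/196 = 75.0% → the team plan
Overall: the team plan 255/336 = 75.9%, the Basic plan 197/306 = 64.4% → the team plan
The team plan wins overall and in every signup group — no reversal.

Yes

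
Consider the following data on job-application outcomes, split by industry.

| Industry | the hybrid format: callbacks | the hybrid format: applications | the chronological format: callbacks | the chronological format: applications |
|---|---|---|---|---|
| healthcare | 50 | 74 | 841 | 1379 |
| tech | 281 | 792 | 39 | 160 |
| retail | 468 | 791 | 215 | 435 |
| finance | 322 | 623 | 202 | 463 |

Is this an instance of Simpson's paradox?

Yes

Healthcare: the hybrid format 50/74 = 67.6%, the chronological format 841/1379 = 61.0% → the hybrid format
Tech: the hybrid format 281/792 = 35.5%, the chronological format 39/160 = 24.4% → the hybrid format
Retail: the hybrid format 468/791 = 59.2%, the chronological format 215/435 = 49.4% → the hybrid format
Finance: the hybrid format 322/623 = 51.7%, the chronological format 202/463 = 43.6% → the hybrid format
Overall: the hybrid format 1121/2280 = 49.2%, the chronological format 1297/2437 = 53.2% → the chronological format
The hybrid format wins each industry group but the chronological format wins overall — the comparison reverses. The hybrid format's applications skew toward tech, which has a lower base rate.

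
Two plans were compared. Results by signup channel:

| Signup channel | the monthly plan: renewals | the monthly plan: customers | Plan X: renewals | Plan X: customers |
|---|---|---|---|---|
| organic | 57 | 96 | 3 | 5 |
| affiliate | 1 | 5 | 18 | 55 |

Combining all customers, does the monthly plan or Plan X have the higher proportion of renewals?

Organic: the monthly plan 57/96 = 59.4%, Plan X 3/5 = 60.0% → Plan X
Affiliate: the monthly plan 1/5 = 20.0%, Plan X 18/55 = 32.7% → Plan X
Overall: the monthly plan 58/101 = 57.4%, Plan X 21/60 = 35.0% → the monthly plan
(Plan X wins every signup group but the monthly plan wins overall — Plan X's customers skew toward the low-rate affiliate group.)

the monthly plan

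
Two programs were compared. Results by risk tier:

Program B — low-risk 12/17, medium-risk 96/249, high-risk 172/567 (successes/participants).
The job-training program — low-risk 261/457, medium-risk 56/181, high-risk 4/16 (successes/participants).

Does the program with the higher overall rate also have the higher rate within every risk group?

Low-risk: Program B 12/17 = 70.6%, the job-training program 261/457 = 57.1% → Program B
Medium-risk: Program B 96/249 = 38.6%, the job-training program 56/181 = 30.9% → Program B
High-risk: Program B 172/567 = 30.3%, the job-training program 4/16 = 25.0% → Program B
Overall: Program B 280/833 = 33.6%, the job-training program 321/654 = 49.1% → the job-training program
Program B wins each risk group but the job-training program wins overall — the comparison reverses. Program B's participants skew toward high-risk, which has a lower base rate.

No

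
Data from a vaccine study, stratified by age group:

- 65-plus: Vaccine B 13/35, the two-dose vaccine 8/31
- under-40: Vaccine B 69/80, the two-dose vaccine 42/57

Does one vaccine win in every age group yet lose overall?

65-plus: Vaccine B 13/35 = 37.1%, the two-dose vaccine 8/31 = 25.8% → Vaccine B
Under-40: Vaccine B 69/80 = 86.2%, the two-dose vaccine 42/57 = 73.7% → Vaccine B
Overall: Vaccine B 82/115 = 71.3%, the two-dose vaccine 50/88 = 56.8% → Vaccine B
Vaccine B wins overall and in every age group — no reversal.

No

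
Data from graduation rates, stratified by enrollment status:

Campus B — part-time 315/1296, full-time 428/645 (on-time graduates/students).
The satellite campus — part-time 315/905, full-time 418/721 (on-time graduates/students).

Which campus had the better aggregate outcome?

the satellite campus

Part-time: Campus B 315/1296 = 24.3%, the satellite campus 315/905 = 34.8% → the satellite campus
Full-time: Campus B 428/645 = 66.4%, the satellite campus 418/721 = 58.0% → Campus B
Overall: Campus B 743/1941 = 38.3%, the satellite campus 733/1626 = 45.1% → the satellite campus
(Neither sweeps every enrollment group, but the satellite campus has the higher pooled rate.)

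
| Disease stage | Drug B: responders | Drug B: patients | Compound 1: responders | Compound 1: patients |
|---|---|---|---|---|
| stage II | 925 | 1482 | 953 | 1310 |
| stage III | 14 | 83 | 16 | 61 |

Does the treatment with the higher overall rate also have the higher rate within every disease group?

Stage II: Drug B 925/1482 = 62.4%, Compound 1 953/1310 = 72.7% → Compound 1
Stage III: Drug B 14/83 = 16.9%, Compound 1 16/61 = 26.2% → Compound 1
Overall: Drug B 939/1565 = 60.0%, Compound 1 969/1371 = 70.7% → Compound 1
Compound 1 wins overall and in every disease group — no reversal.

Yes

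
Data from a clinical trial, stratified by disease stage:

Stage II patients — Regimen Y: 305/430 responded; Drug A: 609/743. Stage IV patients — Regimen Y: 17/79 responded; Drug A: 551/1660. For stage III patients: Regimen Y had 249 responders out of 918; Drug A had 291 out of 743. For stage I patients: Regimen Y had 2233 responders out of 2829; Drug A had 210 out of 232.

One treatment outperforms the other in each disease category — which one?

Stage II: Regimen Y 305/430 = 70.9%, Drug A 609/743 = 82.0% → Drug A
Stage IV: Regimen Y 17/79 = 21.5%, Drug A 551/1660 = 33.2% → Drug A
Stage III: Regimen Y 249/918 = 27.1%, Drug A 291/743 = 39.2% → Drug A
Stage I: Regimen Y 2233/2829 = 78.9%, Drug A 210/232 = 90.5% → Drug A
Drug A has the higher rate in all 4 groups.

Drug A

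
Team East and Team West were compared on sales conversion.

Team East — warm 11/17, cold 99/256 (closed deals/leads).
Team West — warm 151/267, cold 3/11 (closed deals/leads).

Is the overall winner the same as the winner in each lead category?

No

Warm: Team East 11/17 = 64.7%, Team West 151/267 = 56.6% → Team East
Cold: Team East 99/256 = 38.7%, Team West 3/11 = 27.3% → Team East
Overall: Team East 110/273 = 40.3%, Team West 154/278 = 55.4% → Team West
Team East wins each lead group but Team West wins overall — the comparison reverses. Team East's leads skew toward cold, which has a lower base rate.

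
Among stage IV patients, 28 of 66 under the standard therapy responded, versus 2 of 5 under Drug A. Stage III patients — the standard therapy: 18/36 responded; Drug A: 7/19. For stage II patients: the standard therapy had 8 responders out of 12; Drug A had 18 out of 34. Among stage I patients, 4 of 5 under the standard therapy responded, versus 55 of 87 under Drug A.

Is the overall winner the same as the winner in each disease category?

No

Stage IV: the standard therapy 28/66 = 42.4%, Drug A 2/5 = 40.0% → the standard therapy
Stage III: the standard therapy 18/36 = 50.0%, Drug A 7/19 = 36.8% → the standard therapy
Stage II: the standard therapy 8/12 = 66.7%, Drug A 18/34 = 52.9% → the standard therapy
Stage I: the standard therapy 4/5 = 80.0%, Drug A 55/87 = 63.2% → the standard therapy
Overall: the standard therapy 58/119 = 48.7%, Drug A 82/145 = 56.6% → Drug A
The standard therapy wins each disease group but Drug A wins overall — the comparison reverses. The standard therapy's patients skew toward stage IV, which has a lower base rate.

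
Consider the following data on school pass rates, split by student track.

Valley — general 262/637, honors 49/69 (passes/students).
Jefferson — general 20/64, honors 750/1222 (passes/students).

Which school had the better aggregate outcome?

Jefferson

General: Valley 262/637 = 41.1%, Jefferson 20/64 = 31.2% → Valley
Honors: Valley 49/69 = 71.0%, Jefferson 750/1222 = 61.4% → Valley
Overall: Valley 311/706 = 44.1%, Jefferson 770/1286 = 59.9% → Jefferson
(Valley wins every student group but Jefferson wins overall — Valley's students skew toward the low-rate general group.)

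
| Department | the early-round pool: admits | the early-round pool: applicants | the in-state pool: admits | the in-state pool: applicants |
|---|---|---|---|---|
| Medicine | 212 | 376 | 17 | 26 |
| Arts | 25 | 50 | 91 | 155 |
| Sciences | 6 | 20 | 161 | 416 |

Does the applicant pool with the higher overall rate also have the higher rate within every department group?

No

Medicine: the early-round pool 212/376 = 56.4%, the in-state pool 17/26 = 65.4% → the in-state pool
Arts: the early-round pool 25/50 = 50.0%, the in-state pool 91/155 = 58.7% → the in-state pool
Sciences: the early-round pool 6/20 = 30.0%, the in-state pool 161/416 = 38.7% → the in-state pool
Overall: the early-round pool 243/446 = 54.5%, the in-state pool 269/597 = 45.1% → the early-round pool
The in-state pool wins each department group but the early-round pool wins overall — the comparison reverses. The in-state pool's applicants skew toward Sciences, which has a lower base rate.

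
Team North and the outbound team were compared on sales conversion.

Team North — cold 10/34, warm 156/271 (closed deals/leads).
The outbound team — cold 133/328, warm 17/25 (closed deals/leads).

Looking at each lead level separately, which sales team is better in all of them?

Cold: Team North 10/34 = 29.4%, the outbound team 133/328 = 40.5% → the outbound team
Warm: Team North 156/271 = 57.6%, the outbound team 17/25 = 68.0% → the outbound team
The outbound team has the higher rate in both groups.

the outbound team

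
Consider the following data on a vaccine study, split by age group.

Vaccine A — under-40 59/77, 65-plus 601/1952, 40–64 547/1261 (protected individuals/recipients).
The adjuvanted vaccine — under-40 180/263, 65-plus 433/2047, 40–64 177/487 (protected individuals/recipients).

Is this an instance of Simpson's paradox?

Under-40: Vaccine A 59/77 = 76.6%, the adjuvanted vaccine 180/263 = 68.4% → Vaccine A
65-plus: Vaccine A 601/1952 = 30.8%, the adjuvanted vaccine 433/2047 = 21.2% → Vaccine A
40–64: Vaccine A 547/1261 = 43.4%, the adjuvanted vaccine 177/487 = 36.3% → Vaccine A
Overall: Vaccine A 1207/3290 = 36.7%, the adjuvanted vaccine 790/2797 = 28.2% → Vaccine A
Vaccine A wins overall and in every age group — no reversal.

No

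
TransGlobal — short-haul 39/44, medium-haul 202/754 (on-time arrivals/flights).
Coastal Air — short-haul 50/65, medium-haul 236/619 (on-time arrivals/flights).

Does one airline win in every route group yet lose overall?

No

Short-haul: TransGlobal 39/44 = 88.6%, Coastal Air 50/65 = 76.9% → TransGlobal
Medium-haul: TransGlobal 202/754 = 26.8%, Coastal Air 236/619 = 38.1% → Coastal Air
Overall: TransGlobal 241/798 = 30.2%, Coastal Air 286/684 = 41.8% → Coastal Air
Neither sweeps: TransGlobal wins 1 of 2 groups, Coastal Air wins 1. Coastal Air wins overall but not every group — no Simpson reversal.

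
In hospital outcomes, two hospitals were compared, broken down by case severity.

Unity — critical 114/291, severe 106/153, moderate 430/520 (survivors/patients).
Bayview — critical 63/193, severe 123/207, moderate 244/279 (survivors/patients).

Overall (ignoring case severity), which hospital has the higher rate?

Critical: Unity 114/291 = 39.2%, Bayview 63/193 = 32.6% → Unity
Severe: Unity 106/153 = 69.3%, Bayview 123/207 = 59.4% → Unity
Moderate: Unity 430/520 = 82.7%, Bayview 244/279 = 87.5% → Bayview
Overall: Unity 650/964 = 67.4%, Bayview 430/679 = 63.3% → Unity
(Neither sweeps every case group, but Unity has the higher pooled rate.)

Unity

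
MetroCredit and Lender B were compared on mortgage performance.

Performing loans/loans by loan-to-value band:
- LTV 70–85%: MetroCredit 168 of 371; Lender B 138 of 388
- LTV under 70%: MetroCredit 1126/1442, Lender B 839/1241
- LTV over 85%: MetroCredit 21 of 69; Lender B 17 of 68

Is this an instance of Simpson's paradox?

LTV 70–85%: MetroCredit 168/371 = 45.3%, Lender B 138/388 = 35.6% → MetroCredit
LTV under 70%: MetroCredit 1126/1442 = 78.1%, Lender B 839/1241 = 67.6% → MetroCredit
LTV over 85%: MetroCredit 21/69 = 30.4%, Lender B 17/68 = 25.0% → MetroCredit
Overall: MetroCredit 1315/1882 = 69.9%, Lender B 994/1697 = 58.6% → MetroCredit
MetroCredit wins overall and in every loan-to-value group — no reversal.

No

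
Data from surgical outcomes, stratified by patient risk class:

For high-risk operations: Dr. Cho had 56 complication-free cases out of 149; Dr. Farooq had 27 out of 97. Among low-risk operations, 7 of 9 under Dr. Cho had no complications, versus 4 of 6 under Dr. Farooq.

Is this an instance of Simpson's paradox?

No

High-risk: Dr. Cho 56/149 = 37.6%, Dr. Farooq 27/97 = 27.8% → Dr. Cho
Low-risk: Dr. Cho 7/9 = 77.8%, Dr. Farooq 4/6 = 66.7% → Dr. Cho
Overall: Dr. Cho 63/158 = 39.9%, Dr. Farooq 31/103 = 30.1% → Dr. Cho
Dr. Cho wins overall and in every patient risk group — no reversal.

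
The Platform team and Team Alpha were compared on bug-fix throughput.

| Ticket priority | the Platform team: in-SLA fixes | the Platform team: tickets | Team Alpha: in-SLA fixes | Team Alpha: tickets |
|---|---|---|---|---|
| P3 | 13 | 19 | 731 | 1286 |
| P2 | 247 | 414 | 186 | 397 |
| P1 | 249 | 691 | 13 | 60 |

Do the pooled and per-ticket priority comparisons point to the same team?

P3: the Platform team 13/19 = 68.4%, Team Alpha 731/1286 = 56.8% → the Platform team
P2: the Platform team 247/414 = 59.7%, Team Alpha 186/397 = 46.9% → the Platform team
P1: the Platform team 249/691 = 36.0%, Team Alpha 13/60 = 21.7% → the Platform team
Overall: the Platform team 509/1124 = 45.3%, Team Alpha 930/1743 = 53.4% → Team Alpha
The Platform team wins each ticket group but Team Alpha wins overall — the comparison reverses. The Platform team's tickets skew toward P1, which has a lower base rate.

No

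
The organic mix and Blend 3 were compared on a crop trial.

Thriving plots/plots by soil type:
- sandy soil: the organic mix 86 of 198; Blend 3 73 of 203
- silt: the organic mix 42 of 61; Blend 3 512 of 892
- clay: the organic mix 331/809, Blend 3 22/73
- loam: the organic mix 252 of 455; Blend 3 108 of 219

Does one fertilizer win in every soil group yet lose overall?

Yes

Sandy soil: the organic mix 86/198 = 43.4%, Blend 3 73/203 = 36.0% → the organic mix
Silt: the organic mix 42/61 = 68.9%, Blend 3 512/892 = 57.4% → the organic mix
Clay: the organic mix 331/809 = 40.9%, Blend 3 22/73 = 30.1% → the organic mix
Loam: the organic mix 252/455 = 55.4%, Blend 3 108/219 = 49.3% → the organic mix
Overall: the organic mix 711/1523 = 46.7%, Blend 3 715/1387 = 51.6% → Blend 3
The organic mix wins each soil group but Blend 3 wins overall — the comparison reverses. The organic mix's plots skew toward clay, which has a lower base rate.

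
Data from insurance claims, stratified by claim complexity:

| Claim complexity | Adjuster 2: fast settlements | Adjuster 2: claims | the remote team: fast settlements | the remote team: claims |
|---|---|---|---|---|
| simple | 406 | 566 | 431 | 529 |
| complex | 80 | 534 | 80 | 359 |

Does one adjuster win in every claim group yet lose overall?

No

Simple: Adjuster 2 406/566 = 71.7%, the remote team 431/529 = 81.5% → the remote team
Complex: Adjuster 2 80/534 = 15.0%, the remote team 80/359 = 22.3% → the remote team
Overall: Adjuster 2 486/1100 = 44.2%, the remote team 511/888 = 57.5% → the remote team
The remote team wins overall and in every claim group — no reversal.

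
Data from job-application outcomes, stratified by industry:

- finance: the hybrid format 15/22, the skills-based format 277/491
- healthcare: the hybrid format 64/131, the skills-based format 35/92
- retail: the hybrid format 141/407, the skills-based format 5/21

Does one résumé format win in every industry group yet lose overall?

Finance: the hybrid format 15/22 = 68.2%, the skills-based format 277/491 = 56.4% → the hybrid format
Healthcare: the hybrid format 64/131 = 48.9%, the skills-based format 35/92 = 38.0% → the hybrid format
Retail: the hybrid format 141/407 = 34.6%, the skills-based format 5/21 = 23.8% → the hybrid format
Overall: the hybrid format 220/560 = 39.3%, the skills-based format 317/604 = 52.5% → the skills-based format
The hybrid format wins each industry group but the skills-based format wins overall — the comparison reverses. The hybrid format's applications skew toward retail, which has a lower base rate.

Yes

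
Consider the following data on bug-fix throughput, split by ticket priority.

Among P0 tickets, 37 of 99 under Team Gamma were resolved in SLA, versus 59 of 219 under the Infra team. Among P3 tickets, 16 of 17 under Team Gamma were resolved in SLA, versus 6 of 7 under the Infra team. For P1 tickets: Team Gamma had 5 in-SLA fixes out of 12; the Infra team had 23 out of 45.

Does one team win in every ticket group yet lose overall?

P0: Team Gamma 37/99 = 37.4%, the Infra team 59/219 = 26.9% → Team Gamma
P3: Team Gamma 16/17 = 94.1%, the Infra team 6/7 = 85.7% → Team Gamma
P1: Team Gamma 5/12 = 41.7%, the Infra team 23/45 = 51.1% → the Infra team
Overall: Team Gamma 58/128 = 45.3%, the Infra team 88/271 = 32.5% → Team Gamma
Neither sweeps: Team Gamma wins 2 of 3 groups, the Infra team wins 1. Team Gamma wins overall but not every group — no Simpson reversal.

No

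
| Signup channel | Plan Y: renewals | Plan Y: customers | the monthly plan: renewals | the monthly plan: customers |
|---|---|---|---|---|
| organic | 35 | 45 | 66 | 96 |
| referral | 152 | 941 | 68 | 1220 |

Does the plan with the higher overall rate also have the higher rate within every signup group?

Yes

Organic: Plan Y 35/45 = 77.8%, the monthly plan 66/96 = 68.8% → Plan Y
Referral: Plan Y 152/941 = 16.2%, the monthly plan 68/1220 = 5.6% → Plan Y
Overall: Plan Y 187/986 = 19.0%, the monthly plan 134/1316 = 10.2% → Plan Y
Plan Y wins overall and in every signup group — no reversal.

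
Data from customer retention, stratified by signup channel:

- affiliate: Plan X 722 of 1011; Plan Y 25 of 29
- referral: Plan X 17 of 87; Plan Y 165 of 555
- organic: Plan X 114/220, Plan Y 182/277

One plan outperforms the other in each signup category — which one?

Affiliate: Plan X 722/1011 = 71.4%, Plan Y 25/29 = 86.2% → Plan Y
Referral: Plan X 17/87 = 19.5%, Plan Y 165/555 = 29.7% → Plan Y
Organic: Plan X 114/220 = 51.8%, Plan Y 182/277 = 65.7% → Plan Y
Plan Y has the higher rate in all 3 groups.

Plan Y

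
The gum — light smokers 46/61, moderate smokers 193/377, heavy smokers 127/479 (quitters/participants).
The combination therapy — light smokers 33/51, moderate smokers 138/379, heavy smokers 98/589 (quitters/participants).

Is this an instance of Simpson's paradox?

No

Light smokers: the gum 46/61 = 75.4%, the combination therapy 33/51 = 64.7% → the gum
Moderate smokers: the gum 193/377 = 51.2%, the combination therapy 138/379 = 36.4% → the gum
Heavy smokers: the gum 127/479 = 26.5%, the combination therapy 98/589 = 16.6% → the gum
Overall: the gum 366/917 = 39.9%, the combination therapy 269/1019 = 26.4% → the gum
The gum wins overall and in every dependence group — no reversal.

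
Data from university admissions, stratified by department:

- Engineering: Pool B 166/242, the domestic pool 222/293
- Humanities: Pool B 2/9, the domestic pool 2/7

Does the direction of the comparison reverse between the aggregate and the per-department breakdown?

No

Engineering: Pool B 166/242 = 68.6%, the domestic pool 222/293 = 75.8% → the domestic pool
Humanities: Pool B 2/9 = 22.2%, the domestic pool 2/7 = 28.6% → the domestic pool
Overall: Pool B 168/251 = 66.9%, the domestic pool 224/300 = 74.7% → the domestic pool
The domestic pool wins overall and in every department group — no reversal.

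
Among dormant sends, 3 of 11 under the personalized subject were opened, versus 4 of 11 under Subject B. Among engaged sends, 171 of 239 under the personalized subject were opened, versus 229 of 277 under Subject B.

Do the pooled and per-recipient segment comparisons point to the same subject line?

Dormant: the personalized subject 3/11 = 27.3%, Subject B 4/11 = 36.4% → Subject B
Engaged: the personalized subject 171/239 = 71.5%, Subject B 229/277 = 82.7% → Subject B
Overall: the personalized subject 174/250 = 69.6%, Subject B 233/288 = 80.9% → Subject B
Subject B wins overall and in every recipient group — no reversal.

Yes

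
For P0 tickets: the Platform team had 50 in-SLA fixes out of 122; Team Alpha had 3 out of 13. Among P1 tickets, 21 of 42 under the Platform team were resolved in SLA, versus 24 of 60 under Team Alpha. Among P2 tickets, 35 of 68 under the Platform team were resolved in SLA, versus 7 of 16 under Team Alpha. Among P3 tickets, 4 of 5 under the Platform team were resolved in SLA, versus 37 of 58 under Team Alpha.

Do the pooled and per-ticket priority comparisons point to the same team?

P0: the Platform team 50/122 = 41.0%, Team Alpha 3/13 = 23.1% → the Platform team
P1: the Platform team 21/42 = 50.0%, Team Alpha 24/60 = 40.0% → the Platform team
P2: the Platform team 35/68 = 51.5%, Team Alpha 7/16 = 43.8% → the Platform team
P3: the Platform team 4/5 = 80.0%, Team Alpha 37/58 = 63.8% → the Platform team
Overall: the Platform team 110/237 = 46.4%, Team Alpha 71/147 = 48.3% → Team Alpha
The Platform team wins each ticket group but Team Alpha wins overall — the comparison reverses. The Platform team's tickets skew toward P0, which has a lower base rate.

No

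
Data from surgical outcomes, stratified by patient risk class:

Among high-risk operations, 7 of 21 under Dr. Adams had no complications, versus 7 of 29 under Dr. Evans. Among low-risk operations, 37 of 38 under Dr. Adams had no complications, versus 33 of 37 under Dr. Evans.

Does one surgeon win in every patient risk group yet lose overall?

No

High-risk: Dr. Adams 7/21 = 33.3%, Dr. Evans 7/29 = 24.1% → Dr. Adams
Low-risk: Dr. Adams 37/38 = 97.4%, Dr. Evans 33/37 = 89.2% → Dr. Adams
Overall: Dr. Adams 44/59 = 74.6%, Dr. Evans 40/66 = 60.6% → Dr. Adams
Dr. Adams wins overall and in every patient risk group — no reversal.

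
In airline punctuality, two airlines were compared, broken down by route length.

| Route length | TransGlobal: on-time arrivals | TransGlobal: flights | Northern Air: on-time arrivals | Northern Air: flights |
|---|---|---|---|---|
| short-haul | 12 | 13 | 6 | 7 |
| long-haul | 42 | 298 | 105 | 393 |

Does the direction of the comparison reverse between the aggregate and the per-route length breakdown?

Short-haul: TransGlobal 12/13 = 92.3%, Northern Air 6/7 = 85.7% → TransGlobal
Long-haul: TransGlobal 42/298 = 14.1%, Northern Air 105/393 = 26.7% → Northern Air
Overall: TransGlobal 54/311 = 17.4%, Northern Air 111/400 = 27.8% → Northern Air
Neither sweeps: TransGlobal wins 1 of 2 groups, Northern Air wins 1. Northern Air wins overall but not every group — no Simpson reversal.

No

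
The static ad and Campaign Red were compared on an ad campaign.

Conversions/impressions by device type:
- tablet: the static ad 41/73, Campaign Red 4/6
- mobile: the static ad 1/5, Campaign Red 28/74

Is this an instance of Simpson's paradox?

Yes

Tablet: the static ad 41/73 = 56.2%, Campaign Red 4/6 = 66.7% → Campaign Red
Mobile: the static ad 1/5 = 20.0%, Campaign Red 28/74 = 37.8% → Campaign Red
Overall: the static ad 42/78 = 53.8%, Campaign Red 32/80 = 40.0% → the static ad
Campaign Red wins each device group but the static ad wins overall — the comparison reverses. Campaign Red's impressions skew toward mobile, which has a lower base rate.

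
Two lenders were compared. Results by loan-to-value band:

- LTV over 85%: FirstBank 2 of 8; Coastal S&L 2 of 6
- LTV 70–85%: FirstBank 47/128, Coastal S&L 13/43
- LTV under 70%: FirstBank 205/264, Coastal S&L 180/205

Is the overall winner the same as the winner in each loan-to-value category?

LTV over 85%: FirstBank 2/8 = 25.0%, Coastal S&L 2/6 = 33.3% → Coastal S&L
LTV 70–85%: FirstBank 47/128 = 36.7%, Coastal S&L 13/43 = 30.2% → FirstBank
LTV under 70%: FirstBank 205/264 = 77.7%, Coastal S&L 180/205 = 87.8% → Coastal S&L
Overall: FirstBank 254/400 = 63.5%, Coastal S&L 195/254 = 76.8% → Coastal S&L
Neither sweeps: FirstBank wins 1 of 3 groups, Coastal S&L wins 2. Coastal S&L wins overall but not every group — no Simpson reversal.

No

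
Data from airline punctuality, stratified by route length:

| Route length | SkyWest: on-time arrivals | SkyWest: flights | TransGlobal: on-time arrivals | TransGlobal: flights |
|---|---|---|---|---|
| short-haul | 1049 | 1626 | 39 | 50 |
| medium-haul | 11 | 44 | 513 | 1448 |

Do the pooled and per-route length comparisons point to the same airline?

No

Short-haul: SkyWest 1049/1626 = 64.5%, TransGlobal 39/50 = 78.0% → TransGlobal
Medium-haul: SkyWest 11/44 = 25.0%, TransGlobal 513/1448 = 35.4% → TransGlobal
Overall: SkyWest 1060/1670 = 63.5%, TransGlobal 552/1498 = 36.8% → SkyWest
TransGlobal wins each route group but SkyWest wins overall — the comparison reverses. TransGlobal's flights skew toward medium-haul, which has a lower base rate.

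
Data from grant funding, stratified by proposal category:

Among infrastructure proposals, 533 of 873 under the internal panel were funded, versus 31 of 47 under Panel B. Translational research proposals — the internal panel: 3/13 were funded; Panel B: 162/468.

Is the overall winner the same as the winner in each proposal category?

No

Infrastructure: the internal panel 533/873 = 61.1%, Panel B 31/47 = 66.0% → Panel B
Translational research: the internal panel 3/13 = 23.1%, Panel B 162/468 = 34.6% → Panel B
Overall: the internal panel 536/886 = 60.5%, Panel B 193/515 = 37.5% → the internal panel
Panel B wins each proposal group but the internal panel wins overall — the comparison reverses. Panel B's proposals skew toward translational research, which has a lower base rate.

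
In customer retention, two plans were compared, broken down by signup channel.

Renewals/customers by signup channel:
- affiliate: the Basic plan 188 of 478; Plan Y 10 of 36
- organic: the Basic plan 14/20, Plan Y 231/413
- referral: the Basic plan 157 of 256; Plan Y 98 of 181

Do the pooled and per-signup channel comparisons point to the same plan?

Affiliate: the Basic plan 188/478 = 39.3%, Plan Y 10/36 = 27.8% → the Basic plan
Organic: the Basic plan 14/20 = 70.0%, Plan Y 231/413 = 55.9% → the Basic plan
Referral: the Basic plan 157/256 = 61.3%, Plan Y 98/181 = 54.1% → the Basic plan
Overall: the Basic plan 359/754 = 47.6%, Plan Y 339/630 = 53.8% → Plan Y
The Basic plan wins each signup group but Plan Y wins overall — the comparison reverses. The Basic plan's customers skew toward affiliate, which has a lower base rate.

No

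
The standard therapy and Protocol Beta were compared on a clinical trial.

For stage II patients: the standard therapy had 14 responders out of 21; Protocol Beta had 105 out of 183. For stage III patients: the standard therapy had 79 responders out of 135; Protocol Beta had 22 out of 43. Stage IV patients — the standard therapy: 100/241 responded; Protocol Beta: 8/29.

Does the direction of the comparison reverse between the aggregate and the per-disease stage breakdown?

Stage II: the standard therapy 14/21 = 66.7%, Protocol Beta 105/183 = 57.4% → the standard therapy
Stage III: the standard therapy 79/135 = 58.5%, Protocol Beta 22/43 = 51.2% → the standard therapy
Stage IV: the standard therapy 100/241 = 41.5%, Protocol Beta 8/29 = 27.6% → the standard therapy
Overall: the standard therapy 193/397 = 48.6%, Protocol Beta 135/255 = 52.9% → Protocol Beta
The standard therapy wins each disease group but Protocol Beta wins overall — the comparison reverses. The standard therapy's patients skew toward stage IV, which has a lower base rate.

Yes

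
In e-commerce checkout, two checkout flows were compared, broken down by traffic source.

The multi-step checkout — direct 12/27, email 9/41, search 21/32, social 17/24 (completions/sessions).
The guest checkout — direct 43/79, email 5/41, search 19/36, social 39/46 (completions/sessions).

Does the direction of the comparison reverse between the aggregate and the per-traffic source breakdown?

Direct: the multi-step checkout 12/27 = 44.4%, the guest checkout 43/79 = 54.4% → the guest checkout
Email: the multi-step checkout 9/41 = 22.0%, the guest checkout 5/41 = 12.2% → the multi-step checkout
Search: the multi-step checkout 21/32 = 65.6%, the guest checkout 19/36 = 52.8% → the multi-step checkout
Social: the multi-step checkout 17/24 = 70.8%, the guest checkout 39/46 = 84.8% → the guest checkout
Overall: the multi-step checkout 59/124 = 47.6%, the guest checkout 106/202 = 52.5% → the guest checkout
Neither sweeps: the multi-step checkout wins 2 of 4 groups, the guest checkout wins 2. The guest checkout wins overall but not every group — no Simpson reversal.

No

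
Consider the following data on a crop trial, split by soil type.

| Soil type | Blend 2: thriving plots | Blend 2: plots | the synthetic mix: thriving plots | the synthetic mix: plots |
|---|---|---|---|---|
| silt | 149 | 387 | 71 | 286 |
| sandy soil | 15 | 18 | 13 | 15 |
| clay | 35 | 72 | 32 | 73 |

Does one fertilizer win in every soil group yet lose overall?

No

Silt: Blend 2 149/387 = 38.5%, the synthetic mix 71/286 = 24.8% → Blend 2
Sandy soil: Blend 2 15/18 = 83.3%, the synthetic mix 13/15 = 86.7% → the synthetic mix
Clay: Blend 2 35/72 = 48.6%, the synthetic mix 32/73 = 43.8% → Blend 2
Overall: Blend 2 199/477 = 41.7%, the synthetic mix 116/374 = 31.0% → Blend 2
Neither sweeps: Blend 2 wins 2 of 3 groups, the synthetic mix wins 1. Blend 2 wins overall but not every group — no Simpson reversal.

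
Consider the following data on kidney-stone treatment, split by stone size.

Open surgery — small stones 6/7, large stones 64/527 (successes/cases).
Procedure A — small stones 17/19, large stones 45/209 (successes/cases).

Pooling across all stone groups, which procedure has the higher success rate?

Procedure A

Small stones: open surgery 6/7 = 85.7%, Procedure A 17/19 = 89.5% → Procedure A
Large stones: open surgery 64/527 = 12.1%, Procedure A 45/209 = 21.5% → Procedure A
Overall: open surgery 70/534 = 13.1%, Procedure A 62/228 = 27.2% → Procedure A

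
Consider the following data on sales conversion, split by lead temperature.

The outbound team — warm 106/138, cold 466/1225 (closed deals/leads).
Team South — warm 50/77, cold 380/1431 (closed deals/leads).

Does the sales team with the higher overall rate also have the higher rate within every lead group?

Yes

Warm: the outbound team 106/138 = 76.8%, Team South 50/77 = 64.9% → the outbound team
Cold: the outbound team 466/1225 = 38.0%, Team South 380/1431 = 26.6% → the outbound team
Overall: the outbound team 572/1363 = 42.0%, Team South 430/1508 = 28.5% → the outbound team
The outbound team wins overall and in every lead group — no reversal.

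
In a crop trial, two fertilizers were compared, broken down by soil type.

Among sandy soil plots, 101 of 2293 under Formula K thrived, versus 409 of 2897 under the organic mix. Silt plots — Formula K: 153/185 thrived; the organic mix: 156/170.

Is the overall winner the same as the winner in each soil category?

Sandy soil: Formula K 101/2293 = 4.4%, the organic mix 409/2897 = 14.1% → the organic mix
Silt: Formula K 153/185 = 82.7%, the organic mix 156/170 = 91.8% → the organic mix
Overall: Formula K 254/2478 = 10.3%, the organic mix 565/3067 = 18.4% → the organic mix
The organic mix wins overall and in every soil group — no reversal.

Yes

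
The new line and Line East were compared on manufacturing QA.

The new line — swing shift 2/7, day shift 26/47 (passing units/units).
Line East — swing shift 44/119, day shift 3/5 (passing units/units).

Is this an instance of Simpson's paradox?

Yes

Swing shift: the new line 2/7 = 28.6%, Line East 44/119 = 37.0% → Line East
Day shift: the new line 26/47 = 55.3%, Line East 3/5 = 60.0% → Line East
Overall: the new line 28/54 = 51.9%, Line East 47/124 = 37.9% → the new line
Line East wins each shift group but the new line wins overall — the comparison reverses. Line East's units skew toward swing shift, which has a lower base rate.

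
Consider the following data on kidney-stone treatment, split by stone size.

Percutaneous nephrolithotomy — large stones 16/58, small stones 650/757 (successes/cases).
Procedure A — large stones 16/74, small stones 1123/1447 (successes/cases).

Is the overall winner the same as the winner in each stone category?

Large stones: percutaneous nephrolithotomy 16/58 = 27.6%, Procedure A 16/74 = 21.6% → percutaneous nephrolithotomy
Small stones: percutaneous nephrolithotomy 650/757 = 85.9%, Procedure A 1123/1447 = 77.6% → percutaneous nephrolithotomy
Overall: percutaneous nephrolithotomy 666/815 = 81.7%, Procedure A 1139/1521 = 74.9% → percutaneous nephrolithotomy
Percutaneous nephrolithotomy wins overall and in every stone group — no reversal.

Yes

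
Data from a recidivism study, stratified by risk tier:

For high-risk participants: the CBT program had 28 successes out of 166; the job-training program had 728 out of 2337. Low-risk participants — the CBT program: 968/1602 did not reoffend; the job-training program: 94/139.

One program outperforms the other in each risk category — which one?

the job-training program

High-risk: the CBT program 28/166 = 16.9%, the job-training program 728/2337 = 31.2% → the job-training program
Low-risk: the CBT program 968/1602 = 60.4%, the job-training program 94/139 = 67.6% → the job-training program
The job-training program has the higher rate in both groups.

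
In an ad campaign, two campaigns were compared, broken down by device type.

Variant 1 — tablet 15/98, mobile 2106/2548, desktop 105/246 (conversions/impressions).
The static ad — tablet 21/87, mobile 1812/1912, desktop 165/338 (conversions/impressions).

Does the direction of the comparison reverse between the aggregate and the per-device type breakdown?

No

Tablet: Variant 1 15/98 = 15.3%, the static ad 21/87 = 24.1% → the static ad
Mobile: Variant 1 2106/2548 = 82.7%, the static ad 1812/1912 = 94.8% → the static ad
Desktop: Variant 1 105/246 = 42.7%, the static ad 165/338 = 48.8% → the static ad
Overall: Variant 1 2226/2892 = 77.0%, the static ad 1998/2337 = 85.5% → the static ad
The static ad wins overall and in every device group — no reversal.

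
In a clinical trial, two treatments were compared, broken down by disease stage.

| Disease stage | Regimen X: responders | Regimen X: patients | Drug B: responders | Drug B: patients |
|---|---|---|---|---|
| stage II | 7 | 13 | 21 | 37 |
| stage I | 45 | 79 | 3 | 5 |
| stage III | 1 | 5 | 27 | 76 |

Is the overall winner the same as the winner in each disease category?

Stage II: Regimen X 7/13 = 53.8%, Drug B 21/37 = 56.8% → Drug B
Stage I: Regimen X 45/79 = 57.0%, Drug B 3/5 = 60.0% → Drug B
Stage III: Regimen X 1/5 = 20.0%, Drug B 27/76 = 35.5% → Drug B
Overall: Regimen X 53/97 = 54.6%, Drug B 51/118 = 43.2% → Regimen X
Drug B wins each disease group but Regimen X wins overall — the comparison reverses. Drug B's patients skew toward stage III, which has a lower base rate.

No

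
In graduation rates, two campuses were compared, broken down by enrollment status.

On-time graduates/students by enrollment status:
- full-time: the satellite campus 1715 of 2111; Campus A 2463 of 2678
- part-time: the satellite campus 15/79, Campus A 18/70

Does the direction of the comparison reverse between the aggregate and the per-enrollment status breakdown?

Full-time: the satellite campus 1715/2111 = 81.2%, Campus A 2463/2678 = 92.0% → Campus A
Part-time: the satellite campus 15/79 = 19.0%, Campus A 18/70 = 25.7% → Campus A
Overall: the satellite campus 1730/2190 = 79.0%, Campus A 2481/2748 = 90.3% → Campus A
Campus A wins overall and in every enrollment group — no reversal.

No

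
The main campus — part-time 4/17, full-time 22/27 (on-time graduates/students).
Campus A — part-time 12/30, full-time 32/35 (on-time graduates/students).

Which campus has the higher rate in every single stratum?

Campus A

Part-time: the main campus 4/17 = 23.5%, Campus A 12/30 = 40.0% → Campus A
Full-time: the main campus 22/27 = 81.5%, Campus A 32/35 = 91.4% → Campus A
Campus A has the higher rate in both groups.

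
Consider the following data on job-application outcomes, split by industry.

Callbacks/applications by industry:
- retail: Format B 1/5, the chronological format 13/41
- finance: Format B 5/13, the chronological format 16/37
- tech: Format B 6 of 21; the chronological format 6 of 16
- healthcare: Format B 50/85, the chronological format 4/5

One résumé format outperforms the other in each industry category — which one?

the chronological format

Retail: Format B 1/5 = 20.0%, the chronological format 13/41 = 31.7% → the chronological format
Finance: Format B 5/13 = 38.5%, the chronological format 16/37 = 43.2% → the chronological format
Tech: Format B 6/21 = 28.6%, the chronological format 6/16 = 37.5% → the chronological format
Healthcare: Format B 50/85 = 58.8%, the chronological format 4/5 = 80.0% → the chronological format
The chronological format has the higher rate in all 4 groups.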